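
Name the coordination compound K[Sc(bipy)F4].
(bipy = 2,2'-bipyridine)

potassium (2,2'-bipyridine)tetrafluoroscandate(III)

The 1 potassium counter-ion carries a total charge of +1, so each complex ion is 1−.
Ligand charges: 1×2,2'-bipyridine (neutral), 4×fluoro (-1 each); total -4. So Sc + (-4) = 1−, giving Sc = +3.
Ligands are named alphabetically: bipyridine before fluoro.
The complex ion is anionic, so scandium takes the -ate form scandate(III).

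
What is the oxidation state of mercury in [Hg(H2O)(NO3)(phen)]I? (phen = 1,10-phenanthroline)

1 iodide outside the brackets (-1 each) → the complex ion is 1+.
Ligand charges: 1×NO3 = -1; 1×phen neutral; 1×H2O neutral; sum -1.
Hg + (-1) = 1+ ⇒ Hg is +2.

+2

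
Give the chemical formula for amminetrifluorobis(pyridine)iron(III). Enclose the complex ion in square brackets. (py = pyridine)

Ligands: 3 fluoro (F, -1), 1 ammine (NH3, neutral), 2 pyridine (py, neutral). Ligand charge sum = -3.
With Fe in oxidation state +3, the complex ion is [Fe...].

[FeF3(NH3)(py)2]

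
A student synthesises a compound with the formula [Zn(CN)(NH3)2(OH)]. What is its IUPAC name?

diamminecyanohydroxozinc(II)

There is no counter-ion, so the complex is neutral overall.
Ligand charges: 1×hydroxo (-1 each), 1×cyano (-1 each), 2×ammine (neutral); total -2. So Zn + (-2) = 0, giving Zn = +2.
Ligands are named alphabetically: ammine before cyano before hydroxo.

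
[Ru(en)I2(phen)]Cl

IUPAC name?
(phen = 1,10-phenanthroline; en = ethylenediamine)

The 1 chloride counter-ion carries a total charge of -1, so each complex ion is 1+.
Ligand charges: 1×1,10-phenanthroline (neutral), 1×ethylenediamine (neutral), 2×iodo (-1 each); total -2. So Ru + (-2) = 1+, giving Ru = +3.
Ligands are named alphabetically: ethylenediamine before iodo before phenanthroline.

(ethylenediamine)diiodo(1,10-phenanthroline)ruthenium(III) chloride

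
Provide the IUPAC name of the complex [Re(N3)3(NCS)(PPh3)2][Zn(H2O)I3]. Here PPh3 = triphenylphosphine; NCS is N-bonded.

Both ions are complex: the cation is named first with the plain metal name, the anion second with the -ate form; each ion's ligands are alphabetised independently.
Zinc is always +2 in its complexes; the anion's ligand charges sum to -3, so the complex anion is 1−.
A 1:1 salt means the cation carries the equal and opposite charge, 1+.
Cation: ligand charges sum to -4; for the ion to be 1+, Re = +5.

triazidoisothiocyanatobis(triphenylphosphine)rhenium(V) aquatriiodozincate(II)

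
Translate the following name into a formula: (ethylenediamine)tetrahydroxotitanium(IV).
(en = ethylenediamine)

Ligands: 4 hydroxo (OH, -1), 1 ethylenediamine (en, neutral). Ligand charge sum = -4.
With Ti in oxidation state +4, the complex ion is [Ti...].

[Ti(en)(OH)4]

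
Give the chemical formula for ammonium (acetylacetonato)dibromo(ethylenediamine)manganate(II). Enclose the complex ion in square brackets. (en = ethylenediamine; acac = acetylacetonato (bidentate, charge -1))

Ligands: 1 ethylenediamine (en, neutral), 2 bromo (Br, -1), 1 acetylacetonato (acac, -1). Ligand charge sum = -3.
With Mn in oxidation state +2, the complex ion is [Mn...]^1−.
Charge balance with ammonium (+1) requires 1 complex ion per 1 ammonium.

NH4[Mn(acac)Br2(en)]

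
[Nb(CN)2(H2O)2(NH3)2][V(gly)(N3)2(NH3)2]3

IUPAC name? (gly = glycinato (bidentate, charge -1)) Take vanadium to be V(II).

Both ions are complex: the cation is named first with the plain metal name, the anion second with the -ate form; each ion's ligands are alphabetised independently.
V is given as +2; the anion's ligand charges sum to -3, so the complex anion is 1−.
With 3 anions per cation, the cation must be 3×1 = 3+.
Cation: ligand charges sum to -2; for the ion to be 3+, Nb = +5.

diamminediaquadicyanoniobium(V) diamminediazido(glycinato)vanadate(II)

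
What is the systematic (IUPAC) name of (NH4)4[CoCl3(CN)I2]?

ammonium trichlorocyanodiiodocobaltate(II)

The 4 ammonium counter-ions carry a total charge of +4, so each complex ion is 4−.
Ligand charges: 2×iodo (-1 each), 3×chloro (-1 each), 1×cyano (-1 each); total -6. So Co + (-6) = 4−, giving Co = +2.
Ligands are named alphabetically: chloro before cyano before iodo.
The complex ion is anionic, so cobalt takes the -ate form cobaltate(II).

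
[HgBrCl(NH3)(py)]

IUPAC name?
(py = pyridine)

There is no counter-ion, so the complex is neutral overall.
Ligand charges: 1×chloro (-1 each), 1×ammine (neutral), 1×pyridine (neutral), 1×bromo (-1 each); total -2. So Hg + (-2) = 0, giving Hg = +2.
Ligands are named alphabetically: ammine before bromo before chloro before pyridine.

amminebromochloro(pyridine)mercury(II)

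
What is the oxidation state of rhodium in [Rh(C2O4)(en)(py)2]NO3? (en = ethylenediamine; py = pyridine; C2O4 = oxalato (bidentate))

1 nitrate outside the brackets (-1 each) → the complex ion is 1+.
Ligand charges: 1×en neutral; 2×py neutral; 1×C2O4 = -2; sum -2.
Rh + (-2) = 1+ ⇒ Rh is +3.

+3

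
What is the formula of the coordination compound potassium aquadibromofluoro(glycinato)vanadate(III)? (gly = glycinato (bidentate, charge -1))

Ligands: 1 aqua (H2O, neutral), 1 fluoro (F, -1), 2 bromo (Br, -1), 1 glycinato (gly, -1). Ligand charge sum = -4.
Charge balance with potassium (+1) requires 1 complex ion per 1 potassium.

K[VBr2F(gly)(H2O)]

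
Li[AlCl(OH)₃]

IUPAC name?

The 1 lithium counter-ion carries a total charge of +1, so each complex ion is 1−.
Ligand charges: 3×hydroxo (-1 each), 1×chloro (-1 each); total -4. So Al + (-4) = 1−, giving Al = +3.
The complex ion is anionic, so aluminium takes the -ate form aluminate(III).

lithium chlorotrihydroxoaluminate(III)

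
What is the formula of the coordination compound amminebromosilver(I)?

[AgBr(NH3)]

Ligands: 1 ammine (NH3, neutral), 1 bromo (Br, -1). Ligand charge sum = -1.
With Ag in oxidation state +1, the complex ion is [Ag...].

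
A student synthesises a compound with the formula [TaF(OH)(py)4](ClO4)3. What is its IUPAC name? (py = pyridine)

fluorohydroxotetrakis(pyridine)tantalum(V) perchlorate

The 3 perchlorate counter-ions carry a total charge of -3, so each complex ion is 3+.
Ligand charges: 1×fluoro (-1 each), 1×hydroxo (-1 each), 4×pyridine (neutral); total -2. So Ta + (-2) = 3+, giving Ta = +5.
Ligands are named alphabetically: fluoro before hydroxo before pyridine.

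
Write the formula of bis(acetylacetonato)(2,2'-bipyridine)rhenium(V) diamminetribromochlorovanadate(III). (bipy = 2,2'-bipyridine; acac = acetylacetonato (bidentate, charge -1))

Cation [Re…]: ligand charges -2, Re(V) ⇒ ion charge 3+.
Anion [V…]: ligand charges -4, V(III) ⇒ ion charge 1−.
One 3+ cation requires 3 of the 1− anion.

[Re(acac)2(bipy)][VBr3Cl(NH3)2]3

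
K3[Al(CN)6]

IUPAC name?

potassium hexacyanoaluminate(III)

The 3 potassium counter-ions carry a total charge of +3, so each complex ion is 3−.
Ligand charges: 6×cyano (-1 each); total -6. So Al + (-6) = 3−, giving Al = +3.
The complex ion is anionic, so aluminium takes the -ate form aluminate(III).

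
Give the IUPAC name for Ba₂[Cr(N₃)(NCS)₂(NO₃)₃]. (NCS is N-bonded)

barium azidodiisothiocyanatotrinitratochromate(II)

The 2 barium counter-ions carry a total charge of +4, so each complex ion is 4−.
Ligand charges: 2×isothiocyanato (-1 each), 1×azido (-1 each), 3×nitrato (-1 each); total -6. So Cr + (-6) = 4−, giving Cr = +2.
Ligands are named alphabetically: azido before isothiocyanato before nitrato.
The complex ion is anionic, so chromium takes the -ate form chromate(II).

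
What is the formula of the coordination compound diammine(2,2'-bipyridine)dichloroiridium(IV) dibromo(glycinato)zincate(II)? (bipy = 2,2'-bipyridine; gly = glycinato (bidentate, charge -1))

Cation [Ir…]: ligand charges -2, Ir(IV) ⇒ ion charge 2+.
Anion [Zn…]: ligand charges -3, Zn(II) ⇒ ion charge 1−.
One 2+ cation requires 2 of the 1− anion.

[Ir(bipy)Cl2(NH3)2][ZnBr2(gly)]2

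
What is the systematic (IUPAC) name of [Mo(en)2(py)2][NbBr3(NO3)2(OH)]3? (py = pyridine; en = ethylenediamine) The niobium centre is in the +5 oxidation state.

Both ions are complex: the cation is named first with the plain metal name, the anion second with the -ate form; each ion's ligands are alphabetised independently.
Nb is given as +5; the anion's ligand charges sum to -6, so the complex anion is 1−.
With 3 anions per cation, the cation must be 3×1 = 3+.
Cation: ligand charges sum to 0; for the ion to be 3+, Mo = +3.

bis(ethylenediamine)bis(pyridine)molybdenum(III) tribromohydroxodinitratoniobate(V)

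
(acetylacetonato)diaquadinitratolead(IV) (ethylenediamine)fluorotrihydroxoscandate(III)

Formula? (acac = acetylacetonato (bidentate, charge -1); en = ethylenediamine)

[Pb(acac)(H2O)2(NO3)2][Sc(en)F(OH)3]

Cation [Pb…]: ligand charges -3, Pb(IV) ⇒ ion charge 1+.
Anion [Sc…]: ligand charges -4, Sc(III) ⇒ ion charge 1−.
One 1+ cation balances one 1− anion.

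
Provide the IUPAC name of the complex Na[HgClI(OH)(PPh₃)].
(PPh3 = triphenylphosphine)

sodium chlorohydroxoiodo(triphenylphosphine)mercurate(II)

The 1 sodium counter-ion carries a total charge of +1, so each complex ion is 1−.
Ligand charges: 1×triphenylphosphine (neutral), 1×hydroxo (-1 each), 1×chloro (-1 each), 1×iodo (-1 each); total -3. So Hg + (-3) = 1−, giving Hg = +2.
Ligands are named alphabetically: chloro before hydroxo before iodo before triphenylphosphine.
The complex ion is anionic, so mercury takes the -ate form mercurate(II).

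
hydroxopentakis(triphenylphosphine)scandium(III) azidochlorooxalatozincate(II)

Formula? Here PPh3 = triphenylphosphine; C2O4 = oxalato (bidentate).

[Sc(OH)(PPh3)5][Zn(C2O4)Cl(N3)]

Cation [Sc…]: ligand charges -1, Sc(III) ⇒ ion charge 2+.
Anion [Zn…]: ligand charges -4, Zn(II) ⇒ ion charge 2−.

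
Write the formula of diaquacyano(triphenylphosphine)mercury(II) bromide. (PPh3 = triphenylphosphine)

Ligands: 1 triphenylphosphine (PPh3, neutral), 2 aqua (H2O, neutral), 1 cyano (CN, -1). Ligand charge sum = -1.
With Hg in oxidation state +2, the complex ion is [Hg...]^1+.
Charge balance with bromide (-1) requires 1 complex ion per 1 bromide.

[Hg(CN)(H2O)2(PPh3)]Br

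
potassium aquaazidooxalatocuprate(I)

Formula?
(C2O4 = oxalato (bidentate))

Ligands: 1 oxalato (C2O4, -2), 1 aqua (H2O, neutral), 1 azido (N3, -1). Ligand charge sum = -3.
With Cu in oxidation state +1, the complex ion is [Cu...]^2−.
Charge balance with potassium (+1) requires 1 complex ion per 2 potassium.

K2[Cu(C2O4)(H2O)(N3)]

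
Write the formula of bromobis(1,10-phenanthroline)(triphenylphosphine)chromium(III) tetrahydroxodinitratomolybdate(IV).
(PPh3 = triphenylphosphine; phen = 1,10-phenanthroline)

[CrBr(phen)2(PPh3)][Mo(NO3)2(OH)4]

Cation [Cr…]: ligand charges -1, Cr(III) ⇒ ion charge 2+.
Anion [Mo…]: ligand charges -6, Mo(IV) ⇒ ion charge 2−.
One 2+ cation balances one 2− anion.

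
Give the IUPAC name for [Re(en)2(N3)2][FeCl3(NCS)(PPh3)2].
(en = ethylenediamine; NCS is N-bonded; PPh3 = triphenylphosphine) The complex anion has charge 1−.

Both ions are complex: the cation is named first with the plain metal name, the anion second with the -ate form; each ion's ligands are alphabetised independently.
The complex anion is given as 1−; its ligand charges sum to -4, so Fe = +3.
A 1:1 salt means the cation carries the equal and opposite charge, 1+.
Cation: ligand charges sum to -2; for the ion to be 1+, Re = +3.

diazidobis(ethylenediamine)rhenium(III) trichloroisothiocyanatobis(triphenylphosphine)ferrate(III)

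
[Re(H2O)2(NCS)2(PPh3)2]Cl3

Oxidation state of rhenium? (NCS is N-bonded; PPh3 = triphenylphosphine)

+5

3 chloride outside the brackets (-1 each) → the complex ion is 3+.
Ligand charges: 2×NCS = -2; 2×PPh3 neutral; 2×H2O neutral; sum -2.
Re + (-2) = 3+ ⇒ Re is +5.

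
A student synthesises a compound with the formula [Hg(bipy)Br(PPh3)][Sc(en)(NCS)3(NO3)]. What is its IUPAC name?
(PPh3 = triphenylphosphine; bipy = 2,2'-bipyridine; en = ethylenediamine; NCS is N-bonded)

(2,2'-bipyridine)bromo(triphenylphosphine)mercury(II) (ethylenediamine)triisothiocyanatonitratoscandate(III)

Both ions are complex: the cation is named first with the plain metal name, the anion second with the -ate form; each ion's ligands are alphabetised independently.
Scandium is always +3 in its complexes; the anion's ligand charges sum to -4, so the complex anion is 1−.
A 1:1 salt means the cation carries the equal and opposite charge, 1+.
Cation: ligand charges sum to -1; for the ion to be 1+, Hg = +2.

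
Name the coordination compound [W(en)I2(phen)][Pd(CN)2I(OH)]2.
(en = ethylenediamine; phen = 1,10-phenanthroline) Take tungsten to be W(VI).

Both ions are complex: the cation is named first with the plain metal name, the anion second with the -ate form; each ion's ligands are alphabetised independently.
W is given as +6; the cation's ligand charges sum to -2, so the complex cation is 4+.
With 2 anions per cation, each anion must be 4/2 = 2−.
Anion: ligand charges sum to -4; for the ion to be 2−, Pd = +2.

(ethylenediamine)diiodo(1,10-phenanthroline)tungsten(VI) dicyanohydroxoiodopalladate(II)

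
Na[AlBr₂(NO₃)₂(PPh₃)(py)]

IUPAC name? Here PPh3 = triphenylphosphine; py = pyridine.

The 1 sodium counter-ion carries a total charge of +1, so each complex ion is 1−.
Ligand charges: 2×bromo (-1 each), 1×triphenylphosphine (neutral), 2×nitrato (-1 each), 1×pyridine (neutral); total -4. So Al + (-4) = 1−, giving Al = +3.
The complex ion is anionic, so aluminium takes the -ate form aluminate(III).

sodium dibromodinitrato(pyridine)(triphenylphosphine)aluminate(III)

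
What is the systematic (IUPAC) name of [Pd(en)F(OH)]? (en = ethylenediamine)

(ethylenediamine)fluorohydroxopalladium(II)

There is no counter-ion, so the complex is neutral overall.
Ligand charges: 1×hydroxo (-1 each), 1×ethylenediamine (neutral), 1×fluoro (-1 each); total -2. So Pd + (-2) = 0, giving Pd = +2.
Ligands are named alphabetically: ethylenediamine before fluoro before hydroxo.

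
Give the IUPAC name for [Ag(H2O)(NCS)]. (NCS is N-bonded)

aquaisothiocyanatosilver(I)

There is no counter-ion, so the complex is neutral overall.
Ligand charges: 1×aqua (neutral), 1×isothiocyanato (-1 each); total -1. So Ag + (-1) = 0, giving Ag = +1.
Ligands are named alphabetically: aqua before isothiocyanato.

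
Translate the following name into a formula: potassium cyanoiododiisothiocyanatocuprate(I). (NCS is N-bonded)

K3[Cu(CN)I(NCS)2]

Ligands: 2 isothiocyanato (NCS, -1), 1 iodo (I, -1), 1 cyano (CN, -1). Ligand charge sum = -4.
Charge balance with potassium (+1) requires 1 complex ion per 3 potassium.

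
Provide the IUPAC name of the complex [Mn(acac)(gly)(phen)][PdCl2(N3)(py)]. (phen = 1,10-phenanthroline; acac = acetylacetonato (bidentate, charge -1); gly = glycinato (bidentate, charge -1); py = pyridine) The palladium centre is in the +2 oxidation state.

Both ions are complex: the cation is named first with the plain metal name, the anion second with the -ate form; each ion's ligands are alphabetised independently.
Pd is given as +2; the anion's ligand charges sum to -3, so the complex anion is 1−.
A 1:1 salt means the cation carries the equal and opposite charge, 1+.
Cation: ligand charges sum to -2; for the ion to be 1+, Mn = +3.

(acetylacetonato)(glycinato)(1,10-phenanthroline)manganese(III) azidodichloro(pyridine)palladate(II)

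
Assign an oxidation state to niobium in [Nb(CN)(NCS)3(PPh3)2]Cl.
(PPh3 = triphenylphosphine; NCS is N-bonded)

1 chloride outside the brackets (-1 each) → the complex ion is 1+.
Ligand charges: 1×CN = -1; 2×PPh3 neutral; 3×NCS = -3; sum -4.
Nb + (-4) = 1+ ⇒ Nb is +5.

+5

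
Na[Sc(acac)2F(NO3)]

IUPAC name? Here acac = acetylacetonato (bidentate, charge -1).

The 1 sodium counter-ion carries a total charge of +1, so each complex ion is 1−.
Ligand charges: 1×fluoro (-1 each), 1×nitrato (-1 each), 2×acetylacetonato (-1 each); total -4. So Sc + (-4) = 1−, giving Sc = +3.
The complex ion is anionic, so scandium takes the -ate form scandate(III).

sodium bis(acetylacetonato)fluoronitratoscandate(III)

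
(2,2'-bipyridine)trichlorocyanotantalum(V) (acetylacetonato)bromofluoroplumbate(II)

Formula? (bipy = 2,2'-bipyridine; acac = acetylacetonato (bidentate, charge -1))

[Ta(bipy)Cl3(CN)][Pb(acac)BrF]

Cation [Ta…]: ligand charges -4, Ta(V) ⇒ ion charge 1+.
Anion [Pb…]: ligand charges -3, Pb(II) ⇒ ion charge 1−.
One 1+ cation balances one 1− anion.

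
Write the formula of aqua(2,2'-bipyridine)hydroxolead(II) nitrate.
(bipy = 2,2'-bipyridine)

Ligands: 1 aqua (H2O, neutral), 1 hydroxo (OH, -1), 1 2,2'-bipyridine (bipy, neutral). Ligand charge sum = -1.
With Pb in oxidation state +2, the complex ion is [Pb...]^1+.
Charge balance with nitrate (-1) requires 1 complex ion per 1 nitrate.

[Pb(bipy)(H2O)(OH)]NO3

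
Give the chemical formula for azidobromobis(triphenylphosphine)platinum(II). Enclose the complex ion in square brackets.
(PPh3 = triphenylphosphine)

Ligands: 2 triphenylphosphine (PPh3, neutral), 1 bromo (Br, -1), 1 azido (N3, -1). Ligand charge sum = -2.
With Pt in oxidation state +2, the complex ion is [Pt...].

[PtBr(N3)(PPh3)2]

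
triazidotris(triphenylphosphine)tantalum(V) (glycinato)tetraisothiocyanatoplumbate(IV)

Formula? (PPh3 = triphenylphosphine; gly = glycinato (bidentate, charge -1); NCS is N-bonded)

Cation [Ta…]: ligand charges -3, Ta(V) ⇒ ion charge 2+.
Anion [Pb…]: ligand charges -5, Pb(IV) ⇒ ion charge 1−.

[Ta(N3)3(PPh3)3][Pb(gly)(NCS)4]2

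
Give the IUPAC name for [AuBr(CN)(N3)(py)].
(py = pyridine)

There is no counter-ion, so the complex is neutral overall.
Ligand charges: 1×cyano (-1 each), 1×pyridine (neutral), 1×azido (-1 each), 1×bromo (-1 each); total -3. So Au + (-3) = 0, giving Au = +3.
Ligands are named alphabetically: azido before bromo before cyano before pyridine.

azidobromocyano(pyridine)gold(III)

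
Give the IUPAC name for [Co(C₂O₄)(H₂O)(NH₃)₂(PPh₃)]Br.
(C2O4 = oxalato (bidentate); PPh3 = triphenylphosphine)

The 1 bromide counter-ion carries a total charge of -1, so each complex ion is 1+.
Ligand charges: 1×oxalato (-2 each), 1×triphenylphosphine (neutral), 2×ammine (neutral), 1×aqua (neutral); total -2. So Co + (-2) = 1+, giving Co = +3.
Ligands are named alphabetically: ammine before aqua before oxalato before triphenylphosphine.

diammineaquaoxalato(triphenylphosphine)cobalt(III) bromide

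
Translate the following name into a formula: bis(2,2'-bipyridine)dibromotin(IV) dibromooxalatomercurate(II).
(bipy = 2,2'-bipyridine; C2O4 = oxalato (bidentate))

Cation [Sn…]: ligand charges -2, Sn(IV) ⇒ ion charge 2+.
Anion [Hg…]: ligand charges -4, Hg(II) ⇒ ion charge 2−.
One 2+ cation balances one 2− anion.

[Sn(bipy)2Br2][HgBr2(C2O4)]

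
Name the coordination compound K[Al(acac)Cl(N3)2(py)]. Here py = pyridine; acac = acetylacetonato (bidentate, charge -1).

potassium (acetylacetonato)diazidochloro(pyridine)aluminate(III)

The 1 potassium counter-ion carries a total charge of +1, so each complex ion is 1−.
Ligand charges: 1×chloro (-1 each), 2×azido (-1 each), 1×pyridine (neutral), 1×acetylacetonato (-1 each); total -4. So Al + (-4) = 1−, giving Al = +3.
Ligands are named alphabetically: acetylacetonato before azido before chloro before pyridine.
The complex ion is anionic, so aluminium takes the -ate form aluminate(III).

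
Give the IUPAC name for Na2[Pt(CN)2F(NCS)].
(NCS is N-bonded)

sodium dicyanofluoroisothiocyanatoplatinate(II)

The 2 sodium counter-ions carry a total charge of +2, so each complex ion is 2−.
Ligand charges: 1×fluoro (-1 each), 1×isothiocyanato (-1 each), 2×cyano (-1 each); total -4. So Pt + (-4) = 2−, giving Pt = +2.
The complex ion is anionic, so platinum takes the -ate form platinate(II).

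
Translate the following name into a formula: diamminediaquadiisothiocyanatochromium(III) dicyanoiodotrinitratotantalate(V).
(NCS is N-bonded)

Cation [Cr…]: ligand charges -2, Cr(III) ⇒ ion charge 1+.
Anion [Ta…]: ligand charges -6, Ta(V) ⇒ ion charge 1−.
One 1+ cation balances one 1− anion.

[Cr(H2O)2(NCS)2(NH3)2][Ta(CN)2I(NO3)3]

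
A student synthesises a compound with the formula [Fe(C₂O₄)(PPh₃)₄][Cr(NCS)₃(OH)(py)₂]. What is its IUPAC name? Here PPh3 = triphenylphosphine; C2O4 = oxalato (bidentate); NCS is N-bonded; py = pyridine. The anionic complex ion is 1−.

oxalatotetrakis(triphenylphosphine)iron(III) hydroxotriisothiocyanatobis(pyridine)chromate(III)

Both ions are complex: the cation is named first with the plain metal name, the anion second with the -ate form; each ion's ligands are alphabetised independently.
The complex anion is given as 1−; its ligand charges sum to -4, so Cr = +3.
A 1:1 salt means the cation carries the equal and opposite charge, 1+.
Cation: ligand charges sum to -2; for the ion to be 1+, Fe = +3.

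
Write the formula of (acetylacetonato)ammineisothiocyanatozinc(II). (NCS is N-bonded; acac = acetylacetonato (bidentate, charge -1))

Ligands: 1 isothiocyanato (NCS, -1), 1 ammine (NH3, neutral), 1 acetylacetonato (acac, -1). Ligand charge sum = -2.
With Zn in oxidation state +2, the complex ion is [Zn...].

[Zn(acac)(NCS)(NH3)]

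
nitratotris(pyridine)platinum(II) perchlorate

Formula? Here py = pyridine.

[Pt(NO3)(py)3]ClO4

Ligands: 1 nitrato (NO3, -1), 3 pyridine (py, neutral). Ligand charge sum = -1.
Charge balance with perchlorate (-1) requires 1 complex ion per 1 perchlorate.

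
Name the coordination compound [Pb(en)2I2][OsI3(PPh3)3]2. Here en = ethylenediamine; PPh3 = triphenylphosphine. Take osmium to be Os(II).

Os is given as +2; the anion's ligand charges sum to -3, so the complex anion is 1−.
With 2 anions per cation, the cation must be 2×1 = 2+.
Cation: ligand charges sum to -2; for the ion to be 2+, Pb = +4.

bis(ethylenediamine)diiodolead(IV) triiodotris(triphenylphosphine)osmate(II)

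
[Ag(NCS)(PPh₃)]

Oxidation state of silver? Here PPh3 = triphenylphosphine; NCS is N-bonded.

No counter-ion: the bracketed complex is neutral.
Ligand charges: 1×PPh3 neutral; 1×NCS = -1; sum -1.
Ag + (-1) = 0 ⇒ Ag is +1.

+1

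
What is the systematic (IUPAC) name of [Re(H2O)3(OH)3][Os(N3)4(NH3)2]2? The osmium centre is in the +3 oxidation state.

Both ions are complex: the cation is named first with the plain metal name, the anion second with the -ate form; each ion's ligands are alphabetised independently.
Os is given as +3; the anion's ligand charges sum to -4, so the complex anion is 1−.
With 2 anions per cation, the cation must be 2×1 = 2+.
Cation: ligand charges sum to -3; for the ion to be 2+, Re = +5.

triaquatrihydroxorhenium(V) diamminetetraazidoosmate(III)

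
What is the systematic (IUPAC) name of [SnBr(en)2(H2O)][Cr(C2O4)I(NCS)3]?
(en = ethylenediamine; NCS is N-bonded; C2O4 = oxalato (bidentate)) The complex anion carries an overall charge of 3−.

aquabromobis(ethylenediamine)tin(IV) iodotriisothiocyanatooxalatochromate(III)

The complex anion is given as 3−; its ligand charges sum to -6, so Cr = +3.
A 1:1 salt means the cation carries the equal and opposite charge, 3+.
Cation: ligand charges sum to -1; for the ion to be 3+, Sn = +4.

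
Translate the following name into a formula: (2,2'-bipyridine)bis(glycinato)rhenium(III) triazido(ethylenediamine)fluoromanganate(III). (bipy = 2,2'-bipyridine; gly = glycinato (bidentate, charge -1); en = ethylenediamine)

Cation [Re…]: ligand charges -2, Re(III) ⇒ ion charge 1+.
Anion [Mn…]: ligand charges -4, Mn(III) ⇒ ion charge 1−.

[Re(bipy)(gly)2][Mn(en)F(N3)3]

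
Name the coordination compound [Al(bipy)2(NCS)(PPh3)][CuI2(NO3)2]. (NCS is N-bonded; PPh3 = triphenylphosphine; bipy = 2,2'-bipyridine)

bis(2,2'-bipyridine)isothiocyanato(triphenylphosphine)aluminium(III) diiododinitratocuprate(II)

Aluminium is always +3 in its complexes; the cation's ligand charges sum to -1, so the complex cation is 2+.
A 1:1 salt means the anion carries the equal and opposite charge, 2−.
Anion: ligand charges sum to -4; for the ion to be 2−, Cu = +2.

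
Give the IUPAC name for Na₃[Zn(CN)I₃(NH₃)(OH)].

The 3 sodium counter-ions carry a total charge of +3, so each complex ion is 3−.
Ligand charges: 1×cyano (-1 each), 3×iodo (-1 each), 1×hydroxo (-1 each), 1×ammine (neutral); total -5. So Zn + (-5) = 3−, giving Zn = +2.
Ligands are named alphabetically: ammine before cyano before hydroxo before iodo.
The complex ion is anionic, so zinc takes the -ate form zincate(II).

sodium amminecyanohydroxotriiodozincate(II)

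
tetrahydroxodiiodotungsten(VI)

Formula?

[WI2(OH)4]

Ligands: 4 hydroxo (OH, -1), 2 iodo (I, -1). Ligand charge sum = -6.
With W in oxidation state +6, the complex ion is [W...].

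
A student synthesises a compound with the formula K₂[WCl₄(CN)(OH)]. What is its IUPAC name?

potassium tetrachlorocyanohydroxotungstate(IV)

The 2 potassium counter-ions carry a total charge of +2, so each complex ion is 2−.
Ligand charges: 1×hydroxo (-1 each), 1×cyano (-1 each), 4×chloro (-1 each); total -6. So W + (-6) = 2−, giving W = +4.
Ligands are named alphabetically: chloro before cyano before hydroxo.
The complex ion is anionic, so tungsten takes the -ate form tungstate(IV).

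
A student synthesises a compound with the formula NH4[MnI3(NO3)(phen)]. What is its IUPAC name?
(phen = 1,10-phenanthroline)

ammonium triiodonitrato(1,10-phenanthroline)manganate(III)

The 1 ammonium counter-ion carries a total charge of +1, so each complex ion is 1−.
Ligand charges: 1×nitrato (-1 each), 3×iodo (-1 each), 1×1,10-phenanthroline (neutral); total -4. So Mn + (-4) = 1−, giving Mn = +3.
The complex ion is anionic, so manganese takes the -ate form manganate(III).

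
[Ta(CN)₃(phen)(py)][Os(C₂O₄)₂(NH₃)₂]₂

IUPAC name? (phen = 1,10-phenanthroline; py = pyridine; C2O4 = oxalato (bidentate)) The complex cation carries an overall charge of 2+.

tricyano(1,10-phenanthroline)(pyridine)tantalum(V) diamminedioxalatoosmate(III)

Both ions are complex: the cation is named first with the plain metal name, the anion second with the -ate form; each ion's ligands are alphabetised independently.
The complex cation is given as 2+; its ligand charges sum to -3, so Ta = +5.
With 2 anions per cation, each anion must be 2/2 = 1−.
Anion: ligand charges sum to -4; for the ion to be 1−, Os = +3.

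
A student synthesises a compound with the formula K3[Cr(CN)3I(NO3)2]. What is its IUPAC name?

potassium tricyanoiododinitratochromate(III)

The 3 potassium counter-ions carry a total charge of +3, so each complex ion is 3−.
Ligand charges: 3×cyano (-1 each), 2×nitrato (-1 each), 1×iodo (-1 each); total -6. So Cr + (-6) = 3−, giving Cr = +3.
The complex ion is anionic, so chromium takes the -ate form chromate(III).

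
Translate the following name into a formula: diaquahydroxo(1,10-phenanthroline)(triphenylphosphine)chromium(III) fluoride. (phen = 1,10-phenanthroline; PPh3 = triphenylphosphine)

Ligands: 1 hydroxo (OH, -1), 1 1,10-phenanthroline (phen, neutral), 1 triphenylphosphine (PPh3, neutral), 2 aqua (H2O, neutral). Ligand charge sum = -1.
Charge balance with fluoride (-1) requires 1 complex ion per 2 fluoride.

[Cr(H2O)2(OH)(phen)(PPh3)]F2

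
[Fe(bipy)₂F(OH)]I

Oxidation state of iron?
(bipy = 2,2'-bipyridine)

1 iodide outside the brackets (-1 each) → the complex ion is 1+.
Ligand charges: 1×F = -1; 1×OH = -1; 2×bipy neutral; sum -2.
Fe + (-2) = 1+ ⇒ Fe is +3.

+3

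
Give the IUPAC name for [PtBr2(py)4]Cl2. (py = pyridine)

The 2 chloride counter-ions carry a total charge of -2, so each complex ion is 2+.
Ligand charges: 2×bromo (-1 each), 4×pyridine (neutral); total -2. So Pt + (-2) = 2+, giving Pt = +4.
Ligands are named alphabetically: bromo before pyridine.

dibromotetrakis(pyridine)platinum(IV) chloride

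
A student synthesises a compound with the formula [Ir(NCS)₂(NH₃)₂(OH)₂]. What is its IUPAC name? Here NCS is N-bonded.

There is no counter-ion, so the complex is neutral overall.
Ligand charges: 2×ammine (neutral), 2×hydroxo (-1 each), 2×isothiocyanato (-1 each); total -4. So Ir + (-4) = 0, giving Ir = +4.
Ligands are named alphabetically: ammine before hydroxo before isothiocyanato.

diamminedihydroxodiisothiocyanatoiridium(IV)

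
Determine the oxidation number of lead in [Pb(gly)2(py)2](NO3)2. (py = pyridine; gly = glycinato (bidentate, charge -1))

+4

2 nitrate outside the brackets (-1 each) → the complex ion is 2+.
Ligand charges: 2×py neutral; 2×gly = -2; sum -2.
Pb + (-2) = 2+ ⇒ Pb is +4.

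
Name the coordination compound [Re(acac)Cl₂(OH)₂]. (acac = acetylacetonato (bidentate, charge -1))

(acetylacetonato)dichlorodihydroxorhenium(V)

There is no counter-ion, so the complex is neutral overall.
Ligand charges: 2×hydroxo (-1 each), 1×acetylacetonato (-1 each), 2×chloro (-1 each); total -5. So Re + (-5) = 0, giving Re = +5.
Ligands are named alphabetically: acetylacetonato before chloro before hydroxo.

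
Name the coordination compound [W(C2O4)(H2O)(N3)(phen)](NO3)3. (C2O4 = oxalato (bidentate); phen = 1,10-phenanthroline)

The 3 nitrate counter-ions carry a total charge of -3, so each complex ion is 3+.
Ligand charges: 1×aqua (neutral), 1×azido (-1 each), 1×oxalato (-2 each), 1×1,10-phenanthroline (neutral); total -3. So W + (-3) = 3+, giving W = +6.
Ligands are named alphabetically: aqua before azido before oxalato before phenanthroline.

aquaazidooxalato(1,10-phenanthroline)tungsten(VI) nitrate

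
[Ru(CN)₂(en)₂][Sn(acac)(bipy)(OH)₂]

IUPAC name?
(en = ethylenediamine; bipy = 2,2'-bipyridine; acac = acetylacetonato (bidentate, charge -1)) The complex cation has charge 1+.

Both ions are complex: the cation is named first with the plain metal name, the anion second with the -ate form; each ion's ligands are alphabetised independently.
The complex cation is given as 1+; its ligand charges sum to -2, so Ru = +3.
A 1:1 salt means the anion carries the equal and opposite charge, 1−.
Anion: ligand charges sum to -3; for the ion to be 1−, Sn = +2.

dicyanobis(ethylenediamine)ruthenium(III) (acetylacetonato)(2,2'-bipyridine)dihydroxostannate(II)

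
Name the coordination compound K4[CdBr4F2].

The 4 potassium counter-ions carry a total charge of +4, so each complex ion is 4−.
Ligand charges: 2×fluoro (-1 each), 4×bromo (-1 each); total -6. So Cd + (-6) = 4−, giving Cd = +2.
Ligands are named alphabetically: bromo before fluoro.
The complex ion is anionic, so cadmium takes the -ate form cadmate(II).

potassium tetrabromodifluorocadmate(II)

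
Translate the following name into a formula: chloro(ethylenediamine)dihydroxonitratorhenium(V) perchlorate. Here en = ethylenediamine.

Ligands: 2 hydroxo (OH, -1), 1 ethylenediamine (en, neutral), 1 chloro (Cl, -1), 1 nitrato (NO3, -1). Ligand charge sum = -4.
With Re in oxidation state +5, the complex ion is [Re...]^1+.
Charge balance with perchlorate (-1) requires 1 complex ion per 1 perchlorate.

[ReCl(en)(NO3)(OH)2]ClO4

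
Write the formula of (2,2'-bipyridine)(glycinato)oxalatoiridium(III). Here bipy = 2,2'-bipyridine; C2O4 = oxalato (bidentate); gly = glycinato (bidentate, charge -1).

[Ir(bipy)(C2O4)(gly)]

Ligands: 1 2,2'-bipyridine (bipy, neutral), 1 oxalato (C2O4, -2), 1 glycinato (gly, -1). Ligand charge sum = -3.
With Ir in oxidation state +3, the complex ion is [Ir...].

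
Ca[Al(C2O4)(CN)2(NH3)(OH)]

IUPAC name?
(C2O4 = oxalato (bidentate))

calcium amminedicyanohydroxooxalatoaluminate(III)

The 1 calcium counter-ion carries a total charge of +2, so each complex ion is 2−.
Ligand charges: 2×cyano (-1 each), 1×hydroxo (-1 each), 1×oxalato (-2 each), 1×ammine (neutral); total -5. So Al + (-5) = 2−, giving Al = +3.
The complex ion is anionic, so aluminium takes the -ate form aluminate(III).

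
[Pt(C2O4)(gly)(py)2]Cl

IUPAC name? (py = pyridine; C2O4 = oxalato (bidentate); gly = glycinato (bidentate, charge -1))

The 1 chloride counter-ion carries a total charge of -1, so each complex ion is 1+.
Ligand charges: 2×pyridine (neutral), 1×oxalato (-2 each), 1×glycinato (-1 each); total -3. So Pt + (-3) = 1+, giving Pt = +4.
Ligands are named alphabetically: glycinato before oxalato before pyridine.

(glycinato)oxalatobis(pyridine)platinum(IV) chloride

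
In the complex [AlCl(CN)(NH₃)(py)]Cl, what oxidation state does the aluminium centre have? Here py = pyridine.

1 chloride outside the brackets (-1 each) → the complex ion is 1+.
Ligand charges: 1×NH3 neutral; 1×Cl = -1; 1×CN = -1; 1×py neutral; sum -2.
Al + (-2) = 1+ ⇒ Al is +3.

+3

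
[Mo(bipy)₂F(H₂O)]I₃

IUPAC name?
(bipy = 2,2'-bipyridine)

aquabis(2,2'-bipyridine)fluoromolybdenum(IV) iodide

The 3 iodide counter-ions carry a total charge of -3, so each complex ion is 3+.
Ligand charges: 2×2,2'-bipyridine (neutral), 1×fluoro (-1 each), 1×aqua (neutral); total -1. So Mo + (-1) = 3+, giving Mo = +4.
Ligands are named alphabetically: aqua before bipyridine before fluoro.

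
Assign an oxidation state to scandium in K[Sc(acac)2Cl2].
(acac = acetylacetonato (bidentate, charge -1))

+3

1 potassium outside the brackets (+1 each) → the complex ion is 1−.
Ligand charges: 2×acac = -2; 2×Cl = -2; sum -4.
Sc + (-4) = 1− ⇒ Sc is +3.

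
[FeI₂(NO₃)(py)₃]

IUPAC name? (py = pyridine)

diiodonitratotris(pyridine)iron(III)

There is no counter-ion, so the complex is neutral overall.
Ligand charges: 2×iodo (-1 each), 1×nitrato (-1 each), 3×pyridine (neutral); total -3. So Fe + (-3) = 0, giving Fe = +3.
Ligands are named alphabetically: iodo before nitrato before pyridine.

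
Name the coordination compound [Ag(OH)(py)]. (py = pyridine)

hydroxo(pyridine)silver(I)

There is no counter-ion, so the complex is neutral overall.
Ligand charges: 1×pyridine (neutral), 1×hydroxo (-1 each); total -1. So Ag + (-1) = 0, giving Ag = +1.
Ligands are named alphabetically: hydroxo before pyridine.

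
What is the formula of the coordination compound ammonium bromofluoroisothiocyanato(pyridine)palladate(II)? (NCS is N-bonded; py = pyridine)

Ligands: 1 isothiocyanato (NCS, -1), 1 pyridine (py, neutral), 1 bromo (Br, -1), 1 fluoro (F, -1). Ligand charge sum = -3.
With Pd in oxidation state +2, the complex ion is [Pd...]^1−.
Charge balance with ammonium (+1) requires 1 complex ion per 1 ammonium.

NH4[PdBrF(NCS)(py)]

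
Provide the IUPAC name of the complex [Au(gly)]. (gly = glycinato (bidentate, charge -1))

(glycinato)gold(I)

There is no counter-ion, so the complex is neutral overall.
Ligand charges: 1×glycinato (-1 each); total -1. So Au + (-1) = 0, giving Au = +1.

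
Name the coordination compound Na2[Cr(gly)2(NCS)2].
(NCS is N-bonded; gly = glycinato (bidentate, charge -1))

sodium bis(glycinato)diisothiocyanatochromate(II)

The 2 sodium counter-ions carry a total charge of +2, so each complex ion is 2−.
Ligand charges: 2×isothiocyanato (-1 each), 2×glycinato (-1 each); total -4. So Cr + (-4) = 2−, giving Cr = +2.
Ligands are named alphabetically: glycinato before isothiocyanato.
The complex ion is anionic, so chromium takes the -ate form chromate(II).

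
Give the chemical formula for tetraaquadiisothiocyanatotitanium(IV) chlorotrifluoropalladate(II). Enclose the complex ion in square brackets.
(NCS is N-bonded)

Cation [Ti…]: ligand charges -2, Ti(IV) ⇒ ion charge 2+.
Anion [Pd…]: ligand charges -4, Pd(II) ⇒ ion charge 2−.
One 2+ cation balances one 2− anion.

[Ti(H2O)4(NCS)2][PdClF3]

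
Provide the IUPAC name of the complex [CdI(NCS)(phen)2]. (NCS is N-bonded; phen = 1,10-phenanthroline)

There is no counter-ion, so the complex is neutral overall.
Ligand charges: 1×isothiocyanato (-1 each), 1×iodo (-1 each), 2×1,10-phenanthroline (neutral); total -2. So Cd + (-2) = 0, giving Cd = +2.
Ligands are named alphabetically: iodo before isothiocyanato before phenanthroline.

iodoisothiocyanatobis(1,10-phenanthroline)cadmium(II)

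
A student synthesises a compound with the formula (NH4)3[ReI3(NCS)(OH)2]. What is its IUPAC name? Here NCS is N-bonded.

The 3 ammonium counter-ions carry a total charge of +3, so each complex ion is 3−.
Ligand charges: 2×hydroxo (-1 each), 1×isothiocyanato (-1 each), 3×iodo (-1 each); total -6. So Re + (-6) = 3−, giving Re = +3.
The complex ion is anionic, so rhenium takes the -ate form rhenate(III).

ammonium dihydroxotriiodoisothiocyanatorhenate(III)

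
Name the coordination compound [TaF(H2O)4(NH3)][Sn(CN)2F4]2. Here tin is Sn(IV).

Both ions are complex: the cation is named first with the plain metal name, the anion second with the -ate form; each ion's ligands are alphabetised independently.
Sn is given as +4; the anion's ligand charges sum to -6, so the complex anion is 2−.
With 2 anions per cation, the cation must be 2×2 = 4+.
Cation: ligand charges sum to -1; for the ion to be 4+, Ta = +5.

amminetetraaquafluorotantalum(V) dicyanotetrafluorostannate(IV)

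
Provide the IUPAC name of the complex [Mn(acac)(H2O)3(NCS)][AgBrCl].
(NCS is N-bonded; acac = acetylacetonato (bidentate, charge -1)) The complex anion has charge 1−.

(acetylacetonato)triaquaisothiocyanatomanganese(III) bromochloroargentate(I)

The complex anion is given as 1−; its ligand charges sum to -2, so Ag = +1.
A 1:1 salt means the cation carries the equal and opposite charge, 1+.
Cation: ligand charges sum to -2; for the ion to be 1+, Mn = +3.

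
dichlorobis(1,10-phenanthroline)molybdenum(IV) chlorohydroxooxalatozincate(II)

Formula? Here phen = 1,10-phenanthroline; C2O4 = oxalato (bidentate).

Cation [Mo…]: ligand charges -2, Mo(IV) ⇒ ion charge 2+.
Anion [Zn…]: ligand charges -4, Zn(II) ⇒ ion charge 2−.

[MoCl2(phen)2][Zn(C2O4)Cl(OH)]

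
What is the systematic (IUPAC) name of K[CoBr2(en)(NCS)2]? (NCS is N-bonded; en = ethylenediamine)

The 1 potassium counter-ion carries a total charge of +1, so each complex ion is 1−.
Ligand charges: 2×isothiocyanato (-1 each), 1×ethylenediamine (neutral), 2×bromo (-1 each); total -4. So Co + (-4) = 1−, giving Co = +3.
The complex ion is anionic, so cobalt takes the -ate form cobaltate(III).

potassium dibromo(ethylenediamine)diisothiocyanatocobaltate(III)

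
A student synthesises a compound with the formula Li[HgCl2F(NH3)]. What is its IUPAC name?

lithium amminedichlorofluoromercurate(II)

The 1 lithium counter-ion carries a total charge of +1, so each complex ion is 1−.
Ligand charges: 2×chloro (-1 each), 1×fluoro (-1 each), 1×ammine (neutral); total -3. So Hg + (-3) = 1−, giving Hg = +2.
Ligands are named alphabetically: ammine before chloro before fluoro.
The complex ion is anionic, so mercury takes the -ate form mercurate(II).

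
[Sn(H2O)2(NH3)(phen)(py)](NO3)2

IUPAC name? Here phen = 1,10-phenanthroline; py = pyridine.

amminediaqua(1,10-phenanthroline)(pyridine)tin(II) nitrate

The 2 nitrate counter-ions carry a total charge of -2, so each complex ion is 2+.
Ligand charges: 1×1,10-phenanthroline (neutral), 1×pyridine (neutral), 1×ammine (neutral), 2×aqua (neutral); total 0. So Sn + (0) = 2+, giving Sn = +2.
Ligands are named alphabetically: ammine before aqua before phenanthroline before pyridine.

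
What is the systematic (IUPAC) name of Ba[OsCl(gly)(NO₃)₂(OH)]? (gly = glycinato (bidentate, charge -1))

The 1 barium counter-ion carries a total charge of +2, so each complex ion is 2−.
Ligand charges: 1×chloro (-1 each), 1×hydroxo (-1 each), 2×nitrato (-1 each), 1×glycinato (-1 each); total -5. So Os + (-5) = 2−, giving Os = +3.
Ligands are named alphabetically: chloro before glycinato before hydroxo before nitrato.
The complex ion is anionic, so osmium takes the -ate form osmate(III).

barium chloro(glycinato)hydroxodinitratoosmate(III)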